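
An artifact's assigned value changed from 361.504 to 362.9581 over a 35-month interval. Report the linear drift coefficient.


rate = (v2 - v1) / months
= (362.9581 - 361.504) / 35
= 1.4541 / 35
= 0.0415

0.0415


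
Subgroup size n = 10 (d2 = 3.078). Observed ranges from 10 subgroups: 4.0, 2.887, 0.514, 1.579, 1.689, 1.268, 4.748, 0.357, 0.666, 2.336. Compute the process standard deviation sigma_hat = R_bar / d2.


R_bar = (4.0 + 2.887 + 0.514 + 1.579 + 1.689 + 1.268 + 4.748 + 0.357 + 0.666 + 2.336) / 10
R_bar = 20.044 / 10 = 2.0044
sigma_hat = R_bar / d2 = 2.0044 / 3.078 = 0.6512

0.6512


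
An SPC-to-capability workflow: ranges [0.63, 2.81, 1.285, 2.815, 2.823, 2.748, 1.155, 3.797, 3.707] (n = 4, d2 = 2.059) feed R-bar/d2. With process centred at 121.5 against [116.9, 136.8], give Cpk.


R_bar = (0.63 + 2.81 + 1.285 + 2.815 + 2.823 + 2.748 + 1.155 + 3.797 + 3.707) / 9 = 2.4188889
sigma = R_bar / d2 = 2.4188889 / 2.059 = 1.1747882
Cp = (USL - LSL)/(6*sigma) = (136.8 - 116.9)/(6*1.1747882) = 2.8232
Cpu = (136.8 - 121.5)/(3*1.1747882) = 4.3412
Cpl = (121.5 - 116.9)/(3*1.1747882) = 1.3052
Cpk = min(Cpu, Cpl) = 1.3052

1.3052


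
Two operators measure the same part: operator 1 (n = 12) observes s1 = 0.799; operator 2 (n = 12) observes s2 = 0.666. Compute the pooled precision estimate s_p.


s_p = sqrt(((n1-1)*s1^2 + (n2-1)*s2^2) / (n1+n2-2))
numerator = (12-1)*0.799^2 + (12-1)*0.666^2 = 7.022411 + 4.879116 = 11.901527
denominator = 12 + 12 - 2 = 22
s_p^2 = 11.901527 / 22 = 0.5409785
s_p = sqrt(0.5409785) = 0.7355

0.7355


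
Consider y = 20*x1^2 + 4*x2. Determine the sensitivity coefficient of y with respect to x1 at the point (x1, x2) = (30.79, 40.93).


y = 20*x1^2 + 4*x2
dy/dx1 = 2*20*x1
Evaluate at x1 = 30.79: c1 = 40 * 30.79
c1 = 1231.6000

1231.6000


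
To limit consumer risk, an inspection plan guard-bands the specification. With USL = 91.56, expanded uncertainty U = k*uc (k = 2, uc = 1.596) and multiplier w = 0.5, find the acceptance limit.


U = k * uc = 2 * 1.596 = 3.192
guard band g = w * U = 0.5 * 3.192 = 1.596
AL = USL - g = 91.56 - 1.596
AL = 89.9640

89.9640


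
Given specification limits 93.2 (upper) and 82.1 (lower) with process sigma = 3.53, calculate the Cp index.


Cp = (USL - LSL) / (6 * sigma)
= (93.2 - 82.1) / (6 * 3.53)
= 11.1000 / 21.1800
= 0.5241

0.5241


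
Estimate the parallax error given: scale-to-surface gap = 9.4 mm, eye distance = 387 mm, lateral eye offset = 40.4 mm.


error = h * offset / d
= 9.4 * 40.4 / 387
= 0.9813

0.9813


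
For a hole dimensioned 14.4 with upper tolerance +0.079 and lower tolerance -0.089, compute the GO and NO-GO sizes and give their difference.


GO = nominal - lower_tol (smallest hole = maximum material condition)
GO = 14.4 - 0.089 = 14.311
NO-GO = nominal + upper_tol (largest hole = least material condition)
NO-GO = 14.4 + 0.079 = 14.479
spread = NO-GO - GO = 14.479 - 14.311 = 0.1680

0.1680


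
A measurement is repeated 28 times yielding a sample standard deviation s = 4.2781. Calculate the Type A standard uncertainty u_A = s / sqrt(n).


u_A = s / sqrt(n)
u_A = 4.2781 / sqrt(28)
u_A = 4.2781 / 5.2915026
u_A = 0.8085

0.8085


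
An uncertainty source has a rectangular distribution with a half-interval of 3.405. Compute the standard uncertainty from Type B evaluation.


u_B = half_width / sqrt(3)
u_B = 3.405 / 1.7320508
u_B = 1.9659

1.9659


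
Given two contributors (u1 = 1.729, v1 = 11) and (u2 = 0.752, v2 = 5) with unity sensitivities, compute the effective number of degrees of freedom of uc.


uc = sqrt(u1^2 + u2^2) = sqrt(1.729^2 + 0.752^2) = 1.8854562
v_eff = uc^4 / (u1^4/v1 + u2^4/v2)
= 1.8854562^4 / (1.729^4/11 + 0.752^4/5)
= 12.637635 / 0.87639145
v_eff = 14.4201

14.4201


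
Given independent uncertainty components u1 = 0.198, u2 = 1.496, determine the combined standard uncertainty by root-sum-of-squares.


uc = sqrt(0.198^2 + 1.496^2)
uc = sqrt(2.27722)
uc = 1.5090

1.5090


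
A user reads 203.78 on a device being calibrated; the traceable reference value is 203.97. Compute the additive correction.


Correction = standard - reading
= 203.97 - 203.78
= 0.1900

0.1900


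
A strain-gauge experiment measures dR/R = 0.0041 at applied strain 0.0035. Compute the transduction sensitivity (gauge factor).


GF = (dR/R) / epsilon
= 0.0041 / 0.0035
= 1.1714

1.1714


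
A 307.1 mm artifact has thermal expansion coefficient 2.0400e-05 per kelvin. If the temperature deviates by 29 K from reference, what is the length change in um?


dL = L * alpha * dT
= 307.1 * 2.0400e-05 * 29
= 0.1816804 mm
dL_um = 0.1816804 * 1000 = 181.6804 um

181.6804


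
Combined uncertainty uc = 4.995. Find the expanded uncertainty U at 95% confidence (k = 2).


U = k * uc
U = 2 * 4.995
U = 9.9900

9.9900


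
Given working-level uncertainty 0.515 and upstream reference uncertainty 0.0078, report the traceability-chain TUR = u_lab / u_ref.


TUR = u_lab / u_ref
= 0.515 / 0.0078
= 66.0256

66.0256


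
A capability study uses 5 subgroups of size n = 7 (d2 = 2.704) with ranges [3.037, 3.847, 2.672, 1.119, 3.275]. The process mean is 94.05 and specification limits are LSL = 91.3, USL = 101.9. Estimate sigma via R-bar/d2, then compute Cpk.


R_bar = (3.037 + 3.847 + 2.672 + 1.119 + 3.275) / 5 = 2.79
sigma = R_bar / d2 = 2.79 / 2.704 = 1.0318047
Cp = (USL - LSL)/(6*sigma) = (101.9 - 91.3)/(6*1.0318047) = 1.7122
Cpu = (101.9 - 94.05)/(3*1.0318047) = 2.5360
Cpl = (94.05 - 91.3)/(3*1.0318047) = 0.8884
Cpk = min(Cpu, Cpl) = 0.8884

0.8884


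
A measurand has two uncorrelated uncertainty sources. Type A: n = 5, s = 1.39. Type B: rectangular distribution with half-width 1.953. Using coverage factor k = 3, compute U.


u_A = s / sqrt(n) = 1.39 / sqrt(5) = 0.6216269
u_B = half_width / sqrt(3) = 1.953 / sqrt(3) = 1.1275651
uc = sqrt(u_A^2 + u_B^2) = sqrt(0.6216269^2 + 1.1275651^2) = 1.2875648
U = k * uc = 3 * 1.2875648
U = 3.8627

3.8627


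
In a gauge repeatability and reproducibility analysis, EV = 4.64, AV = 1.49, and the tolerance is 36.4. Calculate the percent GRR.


GRR = sqrt(EV^2 + AV^2) = sqrt(4.64^2 + 1.49^2) = 4.8733664
%GRR = GRR / tol * 100 = 4.8733664 / 36.4 * 100
%GRR = 13.3884

13.3884


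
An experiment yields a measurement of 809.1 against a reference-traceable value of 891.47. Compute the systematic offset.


Systematic error = measured - true
= 809.1 - 891.47
= -82.3700

-82.3700


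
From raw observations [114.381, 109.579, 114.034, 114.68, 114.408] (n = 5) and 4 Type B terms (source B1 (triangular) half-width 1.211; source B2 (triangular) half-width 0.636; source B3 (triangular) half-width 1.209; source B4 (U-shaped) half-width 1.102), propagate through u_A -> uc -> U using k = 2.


mean = (114.381 + 109.579 + 114.034 + 114.68 + 114.408) / 5 = 113.4164
s = sqrt(sum((x - mean)^2)/(n-1)) = 2.1573987
u_A = s / sqrt(n) = 2.1573987 / sqrt(5) = 0.96481803
u_B1 = 1.211 / sqrt(6) = 0.49438868
u_B2 = 0.636 / sqrt(6) = 0.25964591
u_B3 = 1.209 / sqrt(6) = 0.49357218
u_B4 = 1.102 / sqrt(2) = 0.77923167
uc = sqrt(0.96481803^2 + 0.49438868^2 + 0.25964591^2 + 0.49357218^2 + 0.77923167^2) = 1.446902
U = k * uc = 2 * 1.446902
U = 2.8938

2.8938


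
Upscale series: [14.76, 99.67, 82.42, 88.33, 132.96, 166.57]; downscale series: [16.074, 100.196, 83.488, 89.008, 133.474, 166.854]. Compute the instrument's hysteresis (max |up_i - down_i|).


|14.76 - 16.074| = 1.3140
|99.67 - 100.196| = 0.5260
|82.42 - 83.488| = 1.0680
|88.33 - 89.008| = 0.6780
|132.96 - 133.474| = 0.5140
|166.57 - 166.854| = 0.2840
hysteresis = max(diffs) = 1.3140

1.3140


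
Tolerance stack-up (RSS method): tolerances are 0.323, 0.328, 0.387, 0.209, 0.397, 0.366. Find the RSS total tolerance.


RSS = sqrt(0.323^2 + 0.328^2 + 0.387^2 + 0.209^2 + 0.397^2 + 0.366^2)
= sqrt(0.696928)
= 0.8348

0.8348


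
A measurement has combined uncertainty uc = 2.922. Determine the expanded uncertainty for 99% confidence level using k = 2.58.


U = k * uc
U = 2.58 * 2.922
U = 7.5388

7.5388


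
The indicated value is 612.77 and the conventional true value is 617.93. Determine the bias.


Systematic error = measured - true
= 612.77 - 617.93
= -5.1600

-5.1600


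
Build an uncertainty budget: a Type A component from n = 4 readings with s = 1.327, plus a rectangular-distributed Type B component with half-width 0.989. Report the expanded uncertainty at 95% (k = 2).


u_A = s / sqrt(n) = 1.327 / sqrt(4) = 0.6635
u_B = half_width / sqrt(3) = 0.989 / sqrt(3) = 0.57099942
uc = sqrt(u_A^2 + u_B^2) = sqrt(0.6635^2 + 0.57099942^2) = 0.87536997
U = k * uc = 2 * 0.87536997
U = 1.7507

1.7507


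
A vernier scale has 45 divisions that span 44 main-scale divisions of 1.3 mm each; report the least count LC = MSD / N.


LC = MSD / n_div
= 1.3 / 45
= 0.0289

0.0289


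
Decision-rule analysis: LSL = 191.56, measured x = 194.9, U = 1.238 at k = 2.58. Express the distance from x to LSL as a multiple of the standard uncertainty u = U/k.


u = U / k = 1.238 / 2.58 = 0.47984496
margin = |LSL - x| = |191.56 - 194.9| = 3.34
z = margin / u = 3.34 / 0.47984496
z = 6.9606

6.9606


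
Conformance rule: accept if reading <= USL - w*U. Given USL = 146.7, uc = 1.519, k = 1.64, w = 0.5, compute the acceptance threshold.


U = k * uc = 1.64 * 1.519 = 2.49116
guard band g = w * U = 0.5 * 2.49116 = 1.24558
AL = USL - g = 146.7 - 1.24558
AL = 145.4544

145.4544


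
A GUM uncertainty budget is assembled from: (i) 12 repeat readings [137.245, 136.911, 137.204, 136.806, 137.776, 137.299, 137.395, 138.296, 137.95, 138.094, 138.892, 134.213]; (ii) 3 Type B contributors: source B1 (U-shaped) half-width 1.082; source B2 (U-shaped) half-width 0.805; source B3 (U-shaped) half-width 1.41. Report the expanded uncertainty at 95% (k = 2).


mean = (137.245 + 136.911 + 137.204 + 136.806 + 137.776 + 137.299 + 137.395 + 138.296 + 137.95 + 138.094 + 138.892 + 134.213) / 12 = 137.3400833
s = sqrt(sum((x - mean)^2)/(n-1)) = 1.1573051
u_A = s / sqrt(n) = 1.1573051 / sqrt(12) = 0.33408521
u_B1 = 1.082 / sqrt(2) = 0.76508954
u_B2 = 0.805 / sqrt(2) = 0.56922096
u_B3 = 1.41 / sqrt(2) = 0.99702056
uc = sqrt(0.33408521^2 + 0.76508954^2 + 0.56922096^2 + 0.99702056^2) = 1.4195201
U = k * uc = 2 * 1.4195201
U = 2.8390

2.8390


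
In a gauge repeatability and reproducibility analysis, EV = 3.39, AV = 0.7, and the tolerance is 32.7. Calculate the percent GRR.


GRR = sqrt(EV^2 + AV^2) = sqrt(3.39^2 + 0.7^2) = 3.461517
%GRR = GRR / tol * 100 = 3.461517 / 32.7 * 100
%GRR = 10.5857

10.5857


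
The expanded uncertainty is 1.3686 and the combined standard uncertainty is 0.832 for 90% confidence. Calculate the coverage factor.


k = U / uc
k = 1.3686 / 0.832
k = 1.645

1.645


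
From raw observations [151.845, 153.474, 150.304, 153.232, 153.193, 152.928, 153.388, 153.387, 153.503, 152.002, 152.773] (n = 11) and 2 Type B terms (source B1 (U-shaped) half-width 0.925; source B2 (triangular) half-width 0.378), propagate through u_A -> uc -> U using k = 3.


mean = (151.845 + 153.474 + 150.304 + 153.232 + 153.193 + 152.928 + 153.388 + 153.387 + 153.503 + 152.002 + 152.773) / 11 = 152.7299091
s = sqrt(sum((x - mean)^2)/(n-1)) = 0.98599132
u_A = s / sqrt(n) = 0.98599132 / sqrt(11) = 0.29728757
u_B1 = 0.925 / sqrt(2) = 0.65407377
u_B2 = 0.378 / sqrt(6) = 0.15431785
uc = sqrt(0.29728757^2 + 0.65407377^2 + 0.15431785^2) = 0.73485127
U = k * uc = 3 * 0.73485127
U = 2.2046

2.2046


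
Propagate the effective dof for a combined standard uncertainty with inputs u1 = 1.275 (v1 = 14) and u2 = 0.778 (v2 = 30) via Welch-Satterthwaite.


uc = sqrt(u1^2 + u2^2) = sqrt(1.275^2 + 0.778^2) = 1.4936228
v_eff = uc^4 / (u1^4/v1 + u2^4/v2)
= 1.4936228^4 / (1.275^4/14 + 0.778^4/30)
= 4.9769553 / 0.20097348
v_eff = 24.7642

24.7642


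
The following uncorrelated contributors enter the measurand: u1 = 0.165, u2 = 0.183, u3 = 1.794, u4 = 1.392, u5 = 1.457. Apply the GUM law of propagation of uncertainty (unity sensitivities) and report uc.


uc = sqrt(0.165^2 + 0.183^2 + 1.794^2 + 1.392^2 + 1.457^2)
uc = sqrt(7.339663)
uc = 2.7092

2.7092


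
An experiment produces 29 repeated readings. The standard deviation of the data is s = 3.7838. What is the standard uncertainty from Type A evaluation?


u_A = s / sqrt(n)
u_A = 3.7838 / sqrt(29)
u_A = 3.7838 / 5.3851648
u_A = 0.7026

0.7026


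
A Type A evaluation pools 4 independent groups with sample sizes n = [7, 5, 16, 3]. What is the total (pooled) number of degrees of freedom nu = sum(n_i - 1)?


nu = sum_i (n_i - 1)
nu = ((7 - 1) + (5 - 1) + (16 - 1) + (3 - 1))
nu = 6 + 4 + 15 + 2
nu = 27

27


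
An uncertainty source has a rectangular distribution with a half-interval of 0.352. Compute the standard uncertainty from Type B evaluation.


u_B = half_width / sqrt(3)
u_B = 0.352 / 1.7320508
u_B = 0.2032

0.2032


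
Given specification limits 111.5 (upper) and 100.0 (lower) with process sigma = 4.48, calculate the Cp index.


Cp = (USL - LSL) / (6 * sigma)
= (111.5 - 100.0) / (6 * 4.48)
= 11.5000 / 26.8800
= 0.4278

0.4278


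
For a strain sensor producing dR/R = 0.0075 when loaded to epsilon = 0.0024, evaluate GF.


GF = (dR/R) / epsilon
= 0.0075 / 0.0024
= 3.1250

3.1250


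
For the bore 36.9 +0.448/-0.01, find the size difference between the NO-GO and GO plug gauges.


GO = nominal - lower_tol (smallest hole = maximum material condition)
GO = 36.9 - 0.01 = 36.89
NO-GO = nominal + upper_tol (largest hole = least material condition)
NO-GO = 36.9 + 0.448 = 37.348
spread = NO-GO - GO = 37.348 - 36.89 = 0.4580

0.4580


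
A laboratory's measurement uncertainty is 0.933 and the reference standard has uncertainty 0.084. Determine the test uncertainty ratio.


TUR = u_lab / u_ref
= 0.933 / 0.084
= 11.1071

11.1071


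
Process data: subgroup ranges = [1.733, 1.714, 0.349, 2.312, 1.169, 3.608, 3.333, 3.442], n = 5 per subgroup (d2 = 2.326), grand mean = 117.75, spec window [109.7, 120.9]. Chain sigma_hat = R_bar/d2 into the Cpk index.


R_bar = (1.733 + 1.714 + 0.349 + 2.312 + 1.169 + 3.608 + 3.333 + 3.442) / 8 = 2.2075
sigma = R_bar / d2 = 2.2075 / 2.326 = 0.94905417
Cp = (USL - LSL)/(6*sigma) = (120.9 - 109.7)/(6*0.94905417) = 1.9669
Cpu = (120.9 - 117.75)/(3*0.94905417) = 1.1064
Cpl = (117.75 - 109.7)/(3*0.94905417) = 2.8274
Cpk = min(Cpu, Cpl) = 1.1064

1.1064


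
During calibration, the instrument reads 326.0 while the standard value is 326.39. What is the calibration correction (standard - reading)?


Correction = standard - reading
= 326.39 - 326.0
= 0.3900

0.3900


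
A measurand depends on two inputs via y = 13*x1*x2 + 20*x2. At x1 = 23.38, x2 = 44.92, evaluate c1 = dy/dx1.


y = 13*x1*x2 + 20*x2
dy/dx1 = 13*x2
Evaluate at x2 = 44.92: c1 = 13 * 44.92
c1 = 583.9600

583.9600


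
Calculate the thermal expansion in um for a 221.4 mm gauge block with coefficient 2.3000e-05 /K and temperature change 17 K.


dL = L * alpha * dT
= 221.4 * 2.3000e-05 * 17
= 0.0865674 mm
dL_um = 0.0865674 * 1000 = 86.5674 um

86.5674


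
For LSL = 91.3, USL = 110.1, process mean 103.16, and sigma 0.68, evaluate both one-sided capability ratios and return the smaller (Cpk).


Cpu = (USL - mean) / (3*sigma) = (110.1 - 103.16) / (3*0.68) = 3.4020
Cpl = (mean - LSL) / (3*sigma) = (103.16 - 91.3) / (3*0.68) = 5.8137
Cpk = min(Cpu, Cpl) = 3.4020

3.4020


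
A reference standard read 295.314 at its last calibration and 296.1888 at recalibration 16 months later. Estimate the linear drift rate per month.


rate = (v2 - v1) / months
= (296.1888 - 295.314) / 16
= 0.8748 / 16
= 0.0547

0.0547


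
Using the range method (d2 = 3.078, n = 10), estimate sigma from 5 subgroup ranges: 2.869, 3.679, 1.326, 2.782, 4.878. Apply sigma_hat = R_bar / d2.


R_bar = (2.869 + 3.679 + 1.326 + 2.782 + 4.878) / 5
R_bar = 15.534 / 5 = 3.1068
sigma_hat = R_bar / d2 = 3.1068 / 3.078 = 1.0094

1.0094


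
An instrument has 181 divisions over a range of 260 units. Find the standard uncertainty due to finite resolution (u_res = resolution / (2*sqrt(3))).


resolution = range / divisions
resolution = 260 / 181 = 1.4364641
u_res = resolution / (2*sqrt(3))
u_res = 1.4364641 / 3.4641016
u_res = 0.4147

0.4147


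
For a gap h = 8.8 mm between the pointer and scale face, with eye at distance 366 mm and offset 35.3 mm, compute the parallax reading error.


error = h * offset / d
= 8.8 * 35.3 / 366
= 0.8487

0.8487


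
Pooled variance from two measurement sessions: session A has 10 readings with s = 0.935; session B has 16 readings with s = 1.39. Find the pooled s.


s_p = sqrt(((n1-1)*s1^2 + (n2-1)*s2^2) / (n1+n2-2))
numerator = (10-1)*0.935^2 + (16-1)*1.39^2 = 7.868025 + 28.9815 = 36.849525
denominator = 10 + 16 - 2 = 24
s_p^2 = 36.849525 / 24 = 1.5353969
s_p = sqrt(1.5353969) = 1.2391

1.2391


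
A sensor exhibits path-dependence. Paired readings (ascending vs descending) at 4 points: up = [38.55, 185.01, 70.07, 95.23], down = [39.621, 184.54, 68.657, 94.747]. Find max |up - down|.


|38.55 - 39.621| = 1.0710
|185.01 - 184.54| = 0.4700
|70.07 - 68.657| = 1.4130
|95.23 - 94.747| = 0.4830
hysteresis = max(diffs) = 1.4130

1.4130


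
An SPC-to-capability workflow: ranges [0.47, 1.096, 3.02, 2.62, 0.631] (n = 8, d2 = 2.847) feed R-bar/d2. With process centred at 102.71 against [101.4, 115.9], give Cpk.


R_bar = (0.47 + 1.096 + 3.02 + 2.62 + 0.631) / 5 = 1.5674
sigma = R_bar / d2 = 1.5674 / 2.847 = 0.55054443
Cp = (USL - LSL)/(6*sigma) = (115.9 - 101.4)/(6*0.55054443) = 4.3896
Cpu = (115.9 - 102.71)/(3*0.55054443) = 7.9860
Cpl = (102.71 - 101.4)/(3*0.55054443) = 0.7932
Cpk = min(Cpu, Cpl) = 0.7932

0.7932


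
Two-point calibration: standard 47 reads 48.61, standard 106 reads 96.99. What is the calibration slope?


slope = (y2 - y1) / (x2 - x1)
= (96.99 - 48.61) / (106 - 47)
= 48.3800 / 59
= 0.8200

0.8200


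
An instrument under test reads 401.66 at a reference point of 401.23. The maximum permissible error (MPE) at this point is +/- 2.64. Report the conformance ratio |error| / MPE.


e = indication - reference = 401.66 - 401.23 = 0.4300
|e| = 0.4300
ratio = |e| / MPE = 0.4300 / 2.64
ratio = 0.1629

0.1629


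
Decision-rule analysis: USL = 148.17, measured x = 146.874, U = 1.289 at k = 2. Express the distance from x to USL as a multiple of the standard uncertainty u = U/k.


u = U / k = 1.289 / 2 = 0.6445
margin = |USL - x| = |148.17 - 146.874| = 1.296
z = margin / u = 1.296 / 0.6445
z = 2.0109

2.0109


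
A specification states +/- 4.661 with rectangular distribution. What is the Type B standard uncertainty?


u_B = half_width / sqrt(3)
u_B = 4.661 / 1.7320508
u_B = 2.6910

2.6910


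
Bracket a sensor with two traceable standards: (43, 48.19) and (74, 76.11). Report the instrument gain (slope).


slope = (y2 - y1) / (x2 - x1)
= (76.11 - 48.19) / (74 - 43)
= 27.9200 / 31
= 0.9006

0.9006


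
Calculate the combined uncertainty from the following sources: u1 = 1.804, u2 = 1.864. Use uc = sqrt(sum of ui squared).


uc = sqrt(1.804^2 + 1.864^2)
uc = sqrt(6.728912)
uc = 2.5940

2.5940


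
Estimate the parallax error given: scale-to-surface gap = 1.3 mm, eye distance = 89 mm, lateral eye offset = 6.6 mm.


error = h * offset / d
= 1.3 * 6.6 / 89
= 0.0964

0.0964


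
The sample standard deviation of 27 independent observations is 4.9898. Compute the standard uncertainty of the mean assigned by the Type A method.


u_A = s / sqrt(n)
u_A = 4.9898 / sqrt(27)
u_A = 4.9898 / 5.1961524
u_A = 0.9603

0.9603


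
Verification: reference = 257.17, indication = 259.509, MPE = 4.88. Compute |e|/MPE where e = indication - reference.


e = indication - reference = 259.509 - 257.17 = 2.3390
|e| = 2.3390
ratio = |e| / MPE = 2.3390 / 4.88
ratio = 0.4793

0.4793


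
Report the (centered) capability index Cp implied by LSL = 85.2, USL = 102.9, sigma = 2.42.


Cp = (USL - LSL) / (6 * sigma)
= (102.9 - 85.2) / (6 * 2.42)
= 17.7000 / 14.5200
= 1.2190

1.2190


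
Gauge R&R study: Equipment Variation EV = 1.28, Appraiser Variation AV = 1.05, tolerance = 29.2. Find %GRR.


GRR = sqrt(EV^2 + AV^2) = sqrt(1.28^2 + 1.05^2) = 1.6555664
%GRR = GRR / tol * 100 = 1.6555664 / 29.2 * 100
%GRR = 5.6697

5.6697


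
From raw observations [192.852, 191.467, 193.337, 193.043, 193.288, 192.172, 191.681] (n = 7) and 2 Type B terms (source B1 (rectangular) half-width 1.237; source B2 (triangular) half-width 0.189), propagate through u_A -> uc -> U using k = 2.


mean = (192.852 + 191.467 + 193.337 + 193.043 + 193.288 + 192.172 + 191.681) / 7 = 192.5485714
s = sqrt(sum((x - mean)^2)/(n-1)) = 0.77127446
u_A = s / sqrt(n) = 0.77127446 / sqrt(7) = 0.29151434
u_B1 = 1.237 / sqrt(3) = 0.71418228
u_B2 = 0.189 / sqrt(6) = 0.077158927
uc = sqrt(0.29151434^2 + 0.71418228^2 + 0.077158927^2) = 0.77523573
U = k * uc = 2 * 0.77523573
U = 1.5505

1.5505


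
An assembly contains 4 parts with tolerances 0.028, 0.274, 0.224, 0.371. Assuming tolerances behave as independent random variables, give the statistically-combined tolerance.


RSS = sqrt(0.028^2 + 0.274^2 + 0.224^2 + 0.371^2)
= sqrt(0.263677)
= 0.5135

0.5135


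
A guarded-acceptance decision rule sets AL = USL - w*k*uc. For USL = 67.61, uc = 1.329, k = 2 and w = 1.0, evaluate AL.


U = k * uc = 2 * 1.329 = 2.658
guard band g = w * U = 1.0 * 2.658 = 2.658
AL = USL - g = 67.61 - 2.658
AL = 64.9520

64.9520


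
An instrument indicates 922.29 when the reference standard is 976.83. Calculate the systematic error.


Systematic error = measured - true
= 922.29 - 976.83
= -54.5400

-54.5400


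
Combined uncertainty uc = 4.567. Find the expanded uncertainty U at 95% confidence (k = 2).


U = k * uc
U = 2 * 4.567
U = 9.1340

9.1340


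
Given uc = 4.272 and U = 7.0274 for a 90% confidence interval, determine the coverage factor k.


k = U / uc
k = 7.0274 / 4.272
k = 1.645

1.645


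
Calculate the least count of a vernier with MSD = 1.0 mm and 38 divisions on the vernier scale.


LC = MSD / n_div
= 1.0 / 38
= 0.0263

0.0263


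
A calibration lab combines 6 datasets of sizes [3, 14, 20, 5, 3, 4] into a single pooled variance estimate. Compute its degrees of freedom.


nu = sum_i (n_i - 1)
nu = ((3 - 1) + (14 - 1) + (20 - 1) + (5 - 1) + (3 - 1) + (4 - 1))
nu = 2 + 13 + 19 + 4 + 2 + 3
nu = 43

43


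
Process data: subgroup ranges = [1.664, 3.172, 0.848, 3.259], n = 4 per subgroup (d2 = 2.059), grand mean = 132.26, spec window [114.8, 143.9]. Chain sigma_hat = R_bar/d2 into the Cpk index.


R_bar = (1.664 + 3.172 + 0.848 + 3.259) / 4 = 2.23575
sigma = R_bar / d2 = 2.23575 / 2.059 = 1.0858426
Cp = (USL - LSL)/(6*sigma) = (143.9 - 114.8)/(6*1.0858426) = 4.4666
Cpu = (143.9 - 132.26)/(3*1.0858426) = 3.5733
Cpl = (132.26 - 114.8)/(3*1.0858426) = 5.3599
Cpk = min(Cpu, Cpl) = 3.5733

3.5733


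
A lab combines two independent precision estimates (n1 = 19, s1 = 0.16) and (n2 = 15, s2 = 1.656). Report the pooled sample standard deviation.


s_p = sqrt(((n1-1)*s1^2 + (n2-1)*s2^2) / (n1+n2-2))
numerator = (19-1)*0.16^2 + (15-1)*1.656^2 = 0.4608 + 38.392704 = 38.853504
denominator = 19 + 15 - 2 = 32
s_p^2 = 38.853504 / 32 = 1.214172
s_p = sqrt(1.214172) = 1.1019

1.1019


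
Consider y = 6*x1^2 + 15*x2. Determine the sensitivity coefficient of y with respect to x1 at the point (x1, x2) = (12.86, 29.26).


y = 6*x1^2 + 15*x2
dy/dx1 = 2*6*x1
Evaluate at x1 = 12.86: c1 = 12 * 12.86
c1 = 154.3200

154.3200


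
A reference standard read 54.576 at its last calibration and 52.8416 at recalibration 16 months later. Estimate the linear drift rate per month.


rate = (v2 - v1) / months
= (52.8416 - 54.576) / 16
= -1.7344 / 16
= -0.1084

-0.1084


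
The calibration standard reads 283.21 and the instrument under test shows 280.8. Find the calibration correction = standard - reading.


Correction = standard - reading
= 283.21 - 280.8
= 2.4100

2.4100


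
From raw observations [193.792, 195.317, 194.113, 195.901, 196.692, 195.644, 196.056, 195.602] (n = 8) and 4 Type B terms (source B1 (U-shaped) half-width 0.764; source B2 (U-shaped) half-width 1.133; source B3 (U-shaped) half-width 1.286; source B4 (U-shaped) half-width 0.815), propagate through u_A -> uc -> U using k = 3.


mean = (193.792 + 195.317 + 194.113 + 195.901 + 196.692 + 195.644 + 196.056 + 195.602) / 8 = 195.389625
s = sqrt(sum((x - mean)^2)/(n-1)) = 0.97826391
u_A = s / sqrt(n) = 0.97826391 / sqrt(8) = 0.34586852
u_B1 = 0.764 / sqrt(2) = 0.54022958
u_B2 = 1.133 / sqrt(2) = 0.80115198
u_B3 = 1.286 / sqrt(2) = 0.90933932
u_B4 = 0.815 / sqrt(2) = 0.57629203
uc = sqrt(0.34586852^2 + 0.54022958^2 + 0.80115198^2 + 0.90933932^2 + 0.57629203^2) = 1.4873897
U = k * uc = 3 * 1.4873897
U = 4.4622

4.4622


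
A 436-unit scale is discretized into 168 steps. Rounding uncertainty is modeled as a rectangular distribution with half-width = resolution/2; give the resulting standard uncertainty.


resolution = range / divisions
resolution = 436 / 168 = 2.5952381
u_res = resolution / (2*sqrt(3))
u_res = 2.5952381 / 3.4641016
u_res = 0.7492

0.7492


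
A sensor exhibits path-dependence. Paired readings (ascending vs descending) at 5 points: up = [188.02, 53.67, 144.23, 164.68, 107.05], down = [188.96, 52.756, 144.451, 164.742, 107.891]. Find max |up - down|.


|188.02 - 188.96| = 0.9400
|53.67 - 52.756| = 0.9140
|144.23 - 144.451| = 0.2210
|164.68 - 164.742| = 0.0620
|107.05 - 107.891| = 0.8410
hysteresis = max(diffs) = 0.9400

0.9400


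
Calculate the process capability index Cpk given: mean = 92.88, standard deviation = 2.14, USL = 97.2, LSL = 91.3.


Cpu = (USL - mean) / (3*sigma) = (97.2 - 92.88) / (3*2.14) = 0.6729
Cpl = (mean - LSL) / (3*sigma) = (92.88 - 91.3) / (3*2.14) = 0.2461
Cpk = min(Cpu, Cpl) = 0.2461

0.2461


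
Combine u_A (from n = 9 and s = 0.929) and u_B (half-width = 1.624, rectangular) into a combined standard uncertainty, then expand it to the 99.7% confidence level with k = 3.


u_A = s / sqrt(n) = 0.929 / sqrt(9) = 0.30966667
u_B = half_width / sqrt(3) = 1.624 / sqrt(3) = 0.93761684
uc = sqrt(u_A^2 + u_B^2) = sqrt(0.30966667^2 + 0.93761684^2) = 0.9874304
U = k * uc = 3 * 0.9874304
U = 2.9623

2.9623


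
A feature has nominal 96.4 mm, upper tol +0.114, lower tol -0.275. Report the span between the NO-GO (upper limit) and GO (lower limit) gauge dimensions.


GO = nominal - lower_tol (smallest hole = maximum material condition)
GO = 96.4 - 0.275 = 96.125
NO-GO = nominal + upper_tol (largest hole = least material condition)
NO-GO = 96.4 + 0.114 = 96.514
spread = NO-GO - GO = 96.514 - 96.125 = 0.3890

0.3890


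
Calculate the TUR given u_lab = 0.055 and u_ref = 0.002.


TUR = u_lab / u_ref
= 0.055 / 0.002
= 27.5000

27.5000


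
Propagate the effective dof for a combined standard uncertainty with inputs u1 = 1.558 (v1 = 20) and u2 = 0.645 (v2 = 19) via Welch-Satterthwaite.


uc = sqrt(u1^2 + u2^2) = sqrt(1.558^2 + 0.645^2) = 1.6862352
v_eff = uc^4 / (u1^4/v1 + u2^4/v2)
= 1.6862352^4 / (1.558^4/20 + 0.645^4/19)
= 8.0848619 / 0.3037141
v_eff = 26.6200

26.6200


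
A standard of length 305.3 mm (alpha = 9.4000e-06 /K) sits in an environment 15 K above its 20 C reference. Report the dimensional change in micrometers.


dL = L * alpha * dT
= 305.3 * 9.4000e-06 * 15
= 0.0430473 mm
dL_um = 0.0430473 * 1000 = 43.0473 um

43.0473


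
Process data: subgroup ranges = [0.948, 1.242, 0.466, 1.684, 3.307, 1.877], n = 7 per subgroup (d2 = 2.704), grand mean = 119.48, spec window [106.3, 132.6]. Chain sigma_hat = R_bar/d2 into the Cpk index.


R_bar = (0.948 + 1.242 + 0.466 + 1.684 + 3.307 + 1.877) / 6 = 1.5873333
sigma = R_bar / d2 = 1.5873333 / 2.704 = 0.58703155
Cp = (USL - LSL)/(6*sigma) = (132.6 - 106.3)/(6*0.58703155) = 7.4669
Cpu = (132.6 - 119.48)/(3*0.58703155) = 7.4499
Cpl = (119.48 - 106.3)/(3*0.58703155) = 7.4840
Cpk = min(Cpu, Cpl) = 7.4499

7.4499


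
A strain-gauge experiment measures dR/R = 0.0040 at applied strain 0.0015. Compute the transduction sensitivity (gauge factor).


GF = (dR/R) / epsilon
= 0.0040 / 0.0015
= 2.6667

2.6667


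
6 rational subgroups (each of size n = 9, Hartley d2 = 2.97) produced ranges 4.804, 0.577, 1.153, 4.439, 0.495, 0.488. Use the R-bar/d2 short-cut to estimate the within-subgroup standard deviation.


R_bar = (4.804 + 0.577 + 1.153 + 4.439 + 0.495 + 0.488) / 6
R_bar = 11.956 / 6 = 1.9926667
sigma_hat = R_bar / d2 = 1.9926667 / 2.97 = 0.6709

0.6709


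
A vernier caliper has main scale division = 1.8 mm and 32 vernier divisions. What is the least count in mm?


LC = MSD / n_div
= 1.8 / 32
= 0.0563

0.0563


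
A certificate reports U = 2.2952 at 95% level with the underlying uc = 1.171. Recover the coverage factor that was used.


k = U / uc
k = 2.2952 / 1.171
k = 1.96

1.96


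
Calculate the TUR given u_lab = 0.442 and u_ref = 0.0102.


TUR = u_lab / u_ref
= 0.442 / 0.0102
= 43.3333

43.3333


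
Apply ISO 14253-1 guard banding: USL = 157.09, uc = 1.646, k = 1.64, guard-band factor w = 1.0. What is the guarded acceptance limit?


U = k * uc = 1.64 * 1.646 = 2.69944
guard band g = w * U = 1.0 * 2.69944 = 2.69944
AL = USL - g = 157.09 - 2.69944
AL = 154.3906

154.3906


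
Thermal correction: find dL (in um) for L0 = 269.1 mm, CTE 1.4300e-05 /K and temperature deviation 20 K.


dL = L * alpha * dT
= 269.1 * 1.4300e-05 * 20
= 0.0769626 mm
dL_um = 0.0769626 * 1000 = 76.9626 um

76.9626


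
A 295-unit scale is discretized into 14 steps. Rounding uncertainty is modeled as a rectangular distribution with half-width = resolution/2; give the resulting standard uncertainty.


resolution = range / divisions
resolution = 295 / 14 = 21.071429
u_res = resolution / (2*sqrt(3))
u_res = 21.071429 / 3.4641016
u_res = 6.0828

6.0828


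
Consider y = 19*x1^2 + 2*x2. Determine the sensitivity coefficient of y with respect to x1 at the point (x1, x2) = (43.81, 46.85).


y = 19*x1^2 + 2*x2
dy/dx1 = 2*19*x1
Evaluate at x1 = 43.81: c1 = 38 * 43.81
c1 = 1664.7800

1664.7800


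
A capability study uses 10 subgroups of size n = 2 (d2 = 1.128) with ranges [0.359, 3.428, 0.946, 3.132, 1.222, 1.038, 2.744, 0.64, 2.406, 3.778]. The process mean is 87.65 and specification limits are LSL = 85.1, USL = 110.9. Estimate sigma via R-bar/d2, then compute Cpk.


R_bar = (0.359 + 3.428 + 0.946 + 3.132 + 1.222 + 1.038 + 2.744 + 0.64 + 2.406 + 3.778) / 10 = 1.9693
sigma = R_bar / d2 = 1.9693 / 1.128 = 1.7458333
Cp = (USL - LSL)/(6*sigma) = (110.9 - 85.1)/(6*1.7458333) = 2.4630
Cpu = (110.9 - 87.65)/(3*1.7458333) = 4.4391
Cpl = (87.65 - 85.1)/(3*1.7458333) = 0.4869
Cpk = min(Cpu, Cpl) = 0.4869

0.4869


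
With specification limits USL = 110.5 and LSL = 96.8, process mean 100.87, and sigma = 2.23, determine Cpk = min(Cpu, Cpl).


Cpu = (USL - mean) / (3*sigma) = (110.5 - 100.87) / (3*2.23) = 1.4395
Cpl = (mean - LSL) / (3*sigma) = (100.87 - 96.8) / (3*2.23) = 0.6084
Cpk = min(Cpu, Cpl) = 0.6084

0.6084


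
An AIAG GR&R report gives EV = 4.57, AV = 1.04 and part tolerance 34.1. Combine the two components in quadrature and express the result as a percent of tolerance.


GRR = sqrt(EV^2 + AV^2) = sqrt(4.57^2 + 1.04^2) = 4.6868433
%GRR = GRR / tol * 100 = 4.6868433 / 34.1 * 100
%GRR = 13.7444

13.7444


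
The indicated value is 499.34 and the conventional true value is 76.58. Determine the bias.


Systematic error = measured - true
= 499.34 - 76.58
= 422.7600

422.7600


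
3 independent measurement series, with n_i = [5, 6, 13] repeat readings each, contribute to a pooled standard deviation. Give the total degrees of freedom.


nu = sum_i (n_i - 1)
nu = ((5 - 1) + (6 - 1) + (13 - 1))
nu = 4 + 5 + 12
nu = 21

21


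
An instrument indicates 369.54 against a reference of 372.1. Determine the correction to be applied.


Correction = standard - reading
= 372.1 - 369.54
= 2.5600

2.5600


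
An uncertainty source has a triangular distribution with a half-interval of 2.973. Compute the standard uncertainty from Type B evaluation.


u_B = half_width / sqrt(6)
u_B = 2.973 / 2.4494897
u_B = 1.2137

1.2137


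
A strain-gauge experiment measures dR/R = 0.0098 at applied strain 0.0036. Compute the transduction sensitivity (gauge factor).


GF = (dR/R) / epsilon
= 0.0098 / 0.0036
= 2.7222

2.7222


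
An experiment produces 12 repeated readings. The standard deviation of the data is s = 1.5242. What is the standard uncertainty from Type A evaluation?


u_A = s / sqrt(n)
u_A = 1.5242 / sqrt(12)
u_A = 1.5242 / 3.4641016
u_A = 0.4400

0.4400


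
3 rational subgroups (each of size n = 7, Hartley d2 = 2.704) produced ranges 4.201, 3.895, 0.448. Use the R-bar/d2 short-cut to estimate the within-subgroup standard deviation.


R_bar = (4.201 + 3.895 + 0.448) / 3
R_bar = 8.544 / 3 = 2.848
sigma_hat = R_bar / d2 = 2.848 / 2.704 = 1.0533

1.0533


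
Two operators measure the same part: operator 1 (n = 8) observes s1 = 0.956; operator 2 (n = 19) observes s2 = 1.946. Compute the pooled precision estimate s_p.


s_p = sqrt(((n1-1)*s1^2 + (n2-1)*s2^2) / (n1+n2-2))
numerator = (8-1)*0.956^2 + (19-1)*1.946^2 = 6.397552 + 68.164488 = 74.56204
denominator = 8 + 19 - 2 = 25
s_p^2 = 74.56204 / 25 = 2.9824816
s_p = sqrt(2.9824816) = 1.7270

1.7270


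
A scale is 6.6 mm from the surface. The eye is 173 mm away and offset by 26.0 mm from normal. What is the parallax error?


error = h * offset / d
= 6.6 * 26.0 / 173
= 0.9919

0.9919


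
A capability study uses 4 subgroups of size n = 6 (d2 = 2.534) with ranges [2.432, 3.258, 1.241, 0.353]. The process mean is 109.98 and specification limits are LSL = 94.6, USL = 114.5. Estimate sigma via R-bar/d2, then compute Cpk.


R_bar = (2.432 + 3.258 + 1.241 + 0.353) / 4 = 1.821
sigma = R_bar / d2 = 1.821 / 2.534 = 0.71862668
Cp = (USL - LSL)/(6*sigma) = (114.5 - 94.6)/(6*0.71862668) = 4.6153
Cpu = (114.5 - 109.98)/(3*0.71862668) = 2.0966
Cpl = (109.98 - 94.6)/(3*0.71862668) = 7.1340
Cpk = min(Cpu, Cpl) = 2.0966

2.0966


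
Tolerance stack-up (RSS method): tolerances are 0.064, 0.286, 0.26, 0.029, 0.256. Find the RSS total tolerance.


RSS = sqrt(0.064^2 + 0.286^2 + 0.26^2 + 0.029^2 + 0.256^2)
= sqrt(0.219869)
= 0.4689

0.4689


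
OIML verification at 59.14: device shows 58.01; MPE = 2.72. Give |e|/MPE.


e = indication - reference = 58.01 - 59.14 = -1.1300
|e| = 1.1300
ratio = |e| / MPE = 1.1300 / 2.72
ratio = 0.4154

0.4154


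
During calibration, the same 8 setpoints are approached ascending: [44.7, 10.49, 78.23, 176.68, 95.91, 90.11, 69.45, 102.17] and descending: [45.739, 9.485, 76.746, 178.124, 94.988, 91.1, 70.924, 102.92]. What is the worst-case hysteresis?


|44.7 - 45.739| = 1.0390
|10.49 - 9.485| = 1.0050
|78.23 - 76.746| = 1.4840
|176.68 - 178.124| = 1.4440
|95.91 - 94.988| = 0.9220
|90.11 - 91.1| = 0.9900
|69.45 - 70.924| = 1.4740
|102.17 - 102.92| = 0.7500
hysteresis = max(diffs) = 1.4840

1.4840


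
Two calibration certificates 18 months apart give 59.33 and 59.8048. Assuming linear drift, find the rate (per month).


rate = (v2 - v1) / months
= (59.8048 - 59.33) / 18
= 0.4748 / 18
= 0.0264

0.0264


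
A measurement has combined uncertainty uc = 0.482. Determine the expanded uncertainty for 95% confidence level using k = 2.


U = k * uc
U = 2 * 0.482
U = 0.9640

0.9640


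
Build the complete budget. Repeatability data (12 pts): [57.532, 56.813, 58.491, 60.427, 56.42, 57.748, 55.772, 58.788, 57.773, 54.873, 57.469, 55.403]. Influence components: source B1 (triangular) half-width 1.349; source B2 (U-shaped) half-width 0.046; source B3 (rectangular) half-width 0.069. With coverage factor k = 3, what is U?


mean = (57.532 + 56.813 + 58.491 + 60.427 + 56.42 + 57.748 + 55.772 + 58.788 + 57.773 + 54.873 + 57.469 + 55.403) / 12 = 57.29241667
s = sqrt(sum((x - mean)^2)/(n-1)) = 1.5594921
u_A = s / sqrt(n) = 1.5594921 / sqrt(12) = 0.45018659
u_B1 = 1.349 / sqrt(6) = 0.55072694
u_B2 = 0.046 / sqrt(2) = 0.032526912
u_B3 = 0.069 / sqrt(3) = 0.039837169
uc = sqrt(0.45018659^2 + 0.55072694^2 + 0.032526912^2 + 0.039837169^2) = 0.71317118
U = k * uc = 3 * 0.71317118
U = 2.1395

2.1395


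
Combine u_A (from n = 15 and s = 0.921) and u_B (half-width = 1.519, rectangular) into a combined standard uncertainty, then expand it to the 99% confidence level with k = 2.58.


u_A = s / sqrt(n) = 0.921 / sqrt(15) = 0.23780118
u_B = half_width / sqrt(3) = 1.519 / sqrt(3) = 0.87699506
uc = sqrt(u_A^2 + u_B^2) = sqrt(0.23780118^2 + 0.87699506^2) = 0.90866371
U = k * uc = 2.58 * 0.90866371
U = 2.3444

2.3444


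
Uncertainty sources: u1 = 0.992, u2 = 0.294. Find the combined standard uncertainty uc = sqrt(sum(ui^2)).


uc = sqrt(0.992^2 + 0.294^2)
uc = sqrt(1.0705)
uc = 1.0346

1.0346


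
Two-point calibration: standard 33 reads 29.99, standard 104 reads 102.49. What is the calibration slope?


slope = (y2 - y1) / (x2 - x1)
= (102.49 - 29.99) / (104 - 33)
= 72.5000 / 71
= 1.0211

1.0211


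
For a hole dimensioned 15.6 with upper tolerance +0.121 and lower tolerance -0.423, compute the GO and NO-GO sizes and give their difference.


GO = nominal - lower_tol (smallest hole = maximum material condition)
GO = 15.6 - 0.423 = 15.177
NO-GO = nominal + upper_tol (largest hole = least material condition)
NO-GO = 15.6 + 0.121 = 15.721
spread = NO-GO - GO = 15.721 - 15.177 = 0.5440

0.5440


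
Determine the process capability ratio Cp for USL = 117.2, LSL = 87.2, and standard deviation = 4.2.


Cp = (USL - LSL) / (6 * sigma)
= (117.2 - 87.2) / (6 * 4.2)
= 30.0000 / 25.2000
= 1.1905

1.1905


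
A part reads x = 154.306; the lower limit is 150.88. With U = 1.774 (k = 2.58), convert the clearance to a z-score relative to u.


u = U / k = 1.774 / 2.58 = 0.6875969
margin = |LSL - x| = |150.88 - 154.306| = 3.426
z = margin / u = 3.426 / 0.6875969
z = 4.9826

4.9826


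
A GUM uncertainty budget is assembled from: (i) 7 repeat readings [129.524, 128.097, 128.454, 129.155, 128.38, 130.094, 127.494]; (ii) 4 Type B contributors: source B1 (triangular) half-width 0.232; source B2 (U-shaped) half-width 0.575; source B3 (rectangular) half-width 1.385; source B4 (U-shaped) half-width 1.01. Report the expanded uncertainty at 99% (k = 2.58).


mean = (129.524 + 128.097 + 128.454 + 129.155 + 128.38 + 130.094 + 127.494) / 7 = 128.7425714
s = sqrt(sum((x - mean)^2)/(n-1)) = 0.89419533
u_A = s / sqrt(n) = 0.89419533 / sqrt(7) = 0.33797407
u_B1 = 0.232 / sqrt(6) = 0.094713603
u_B2 = 0.575 / sqrt(2) = 0.4065864
u_B3 = 1.385 / sqrt(3) = 0.79963012
u_B4 = 1.01 / sqrt(2) = 0.71417785
uc = sqrt(0.33797407^2 + 0.094713603^2 + 0.4065864^2 + 0.79963012^2 + 0.71417785^2) = 1.199153
U = k * uc = 2.58 * 1.199153
U = 3.0938

3.0938


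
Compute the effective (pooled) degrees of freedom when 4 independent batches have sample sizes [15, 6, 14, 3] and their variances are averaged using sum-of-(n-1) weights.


nu = sum_i (n_i - 1)
nu = ((15 - 1) + (6 - 1) + (14 - 1) + (3 - 1))
nu = 14 + 5 + 13 + 2
nu = 34

34


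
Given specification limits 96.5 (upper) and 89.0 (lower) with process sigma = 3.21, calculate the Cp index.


Cp = (USL - LSL) / (6 * sigma)
= (96.5 - 89.0) / (6 * 3.21)
= 7.5000 / 19.2600
= 0.3894

0.3894


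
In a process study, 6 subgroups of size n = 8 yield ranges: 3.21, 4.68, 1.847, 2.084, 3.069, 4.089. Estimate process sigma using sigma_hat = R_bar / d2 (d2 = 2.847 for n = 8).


R_bar = (3.21 + 4.68 + 1.847 + 2.084 + 3.069 + 4.089) / 6
R_bar = 18.979 / 6 = 3.1631667
sigma_hat = R_bar / d2 = 3.1631667 / 2.847 = 1.1111

1.1111


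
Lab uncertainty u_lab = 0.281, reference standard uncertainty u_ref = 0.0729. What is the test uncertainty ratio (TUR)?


TUR = u_lab / u_ref
= 0.281 / 0.0729
= 3.8546

3.8546


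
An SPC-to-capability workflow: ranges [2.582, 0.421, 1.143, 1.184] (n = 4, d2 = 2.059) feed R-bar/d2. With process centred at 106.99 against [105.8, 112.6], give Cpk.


R_bar = (2.582 + 0.421 + 1.143 + 1.184) / 4 = 1.3325
sigma = R_bar / d2 = 1.3325 / 2.059 = 0.64715881
Cp = (USL - LSL)/(6*sigma) = (112.6 - 105.8)/(6*0.64715881) = 1.7512
Cpu = (112.6 - 106.99)/(3*0.64715881) = 2.8896
Cpl = (106.99 - 105.8)/(3*0.64715881) = 0.6129
Cpk = min(Cpu, Cpl) = 0.6129

0.6129
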